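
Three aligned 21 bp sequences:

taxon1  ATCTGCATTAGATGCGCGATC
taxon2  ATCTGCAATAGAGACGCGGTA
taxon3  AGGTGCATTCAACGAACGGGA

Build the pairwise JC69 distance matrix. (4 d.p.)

taxon1–taxon2: 5/21 sites differ → p ≈ 0.238095, d = −0.75 ln(1 − 0.31746) = 0.286451 ≈ 0.2865.
taxon1–taxon3: 10/21 sites differ → p ≈ 0.47619, d = −0.75 ln(1 − 0.63492) = 0.755729 ≈ 0.7557.
taxon2–taxon3: 10/21 sites differ → p ≈ 0.47619, d = −0.75 ln(1 − 0.63492) = 0.755729 ≈ 0.7557.

d(taxon1,taxon2) = 0.2865, d(taxon1,taxon3) = 0.7557, d(taxon2,taxon3) = 0.7557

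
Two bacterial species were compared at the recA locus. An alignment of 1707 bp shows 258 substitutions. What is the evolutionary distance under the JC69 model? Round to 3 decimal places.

0.169

p = 258/1707 ≈ 0.151142.
d = −(3/4) ln(1 − 4p/3) = −0.75 ln(1 − 0.201523) = −0.75 ln(0.798477)
  = −0.75 × (-0.225049) = 0.168787 substitutions/site.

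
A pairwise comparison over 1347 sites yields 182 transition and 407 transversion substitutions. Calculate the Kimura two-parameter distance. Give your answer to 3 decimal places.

P = 182/1347 ≈ 0.135115 and Q = 407/1347 ≈ 0.302153.
Under the Kimura two-parameter model, d = −½ ln(1 − 2P − Q) − ¼ ln(1 − 2Q).
1 − 2P − Q = 0.427617, giving −½ ln(0.427617) = 0.424764.
1 − 2Q = 0.395694, giving −¼ ln(0.395694) = 0.231779.
d = 0.424764 + 0.231779 = 0.656543.

0.657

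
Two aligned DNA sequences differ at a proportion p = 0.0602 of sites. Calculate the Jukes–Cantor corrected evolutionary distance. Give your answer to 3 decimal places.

0.063

d = −(3/4) ln(1 − 4p/3) = −0.75 ln(1 − 0.080267) = −0.75 ln(0.919733)
  = −0.75 × (-0.083672) = 0.062754 substitutions/site.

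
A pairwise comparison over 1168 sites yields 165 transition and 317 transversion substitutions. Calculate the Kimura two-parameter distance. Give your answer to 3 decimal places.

P = 165/1168 ≈ 0.141267 and Q = 317/1168 ≈ 0.271404.
Under the Kimura two-parameter model, d = −½ ln(1 − 2P − Q) − ¼ ln(1 − 2Q).
1 − 2P − Q = 0.446062, giving −½ ln(0.446062) = 0.403649.
1 − 2Q = 0.457192, giving −¼ ln(0.457192) = 0.195663.
d = 0.403649 + 0.195663 = 0.599312.

0.599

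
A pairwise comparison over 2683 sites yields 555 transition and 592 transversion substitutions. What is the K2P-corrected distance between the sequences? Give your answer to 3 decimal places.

0.649

P = 555/2683 ≈ 0.206858 and Q = 592/2683 ≈ 0.220649.
Under the Kimura two-parameter model, d = −½ ln(1 − 2P − Q) − ¼ ln(1 − 2Q).
1 − 2P − Q = 0.365635, giving −½ ln(0.365635) = 0.503060.
1 − 2Q = 0.558702, giving −¼ ln(0.558702) = 0.145535.
d = 0.503060 + 0.145535 = 0.648595.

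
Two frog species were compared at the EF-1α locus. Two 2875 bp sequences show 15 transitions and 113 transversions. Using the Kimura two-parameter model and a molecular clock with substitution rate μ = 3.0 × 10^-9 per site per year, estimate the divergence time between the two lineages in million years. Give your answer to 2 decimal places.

P = 15/2875 ≈ 0.005217 and Q = 113/2875 ≈ 0.039304.
Under the Kimura two-parameter model, d = −½ ln(1 − 2P − Q) − ¼ ln(1 − 2Q).
1 − 2P − Q = 0.950262, giving −½ ln(0.950262) = 0.025509.
1 − 2Q = 0.921392, giving −¼ ln(0.921392) = 0.020467.
d = 0.025509 + 0.020467 = 0.045976.
Under a molecular clock d = 2μt, so t = d/(2μ) = 0.045976 / (2 × 3.0 × 10^-9) = 7.66 million years.

7.66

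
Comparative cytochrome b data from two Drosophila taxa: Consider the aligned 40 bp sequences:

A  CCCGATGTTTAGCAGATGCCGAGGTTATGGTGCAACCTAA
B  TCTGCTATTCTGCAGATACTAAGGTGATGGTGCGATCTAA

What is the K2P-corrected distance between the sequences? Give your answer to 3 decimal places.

0.413

Of 40 sites, 9 differences are transitions and 3 are transversions, so P = 9/40 = 0.225 and Q = 3/40 = 0.075.
Under the Kimura two-parameter model, d = −½ ln(1 − 2P − Q) − ¼ ln(1 − 2Q).
1 − 2P − Q = 0.475, giving −½ ln(0.475) = 0.372220.
1 − 2Q = 0.85, giving −¼ ln(0.85) = 0.040630.
d = 0.372220 + 0.040630 = 0.412850.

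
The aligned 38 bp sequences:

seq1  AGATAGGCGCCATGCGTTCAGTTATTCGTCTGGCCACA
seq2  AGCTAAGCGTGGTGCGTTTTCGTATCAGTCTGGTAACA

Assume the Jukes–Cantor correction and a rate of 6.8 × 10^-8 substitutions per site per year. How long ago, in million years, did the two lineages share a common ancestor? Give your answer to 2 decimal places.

The sequences differ at 13 of 38 sites, so p = 13/38 ≈ 0.342105.
d = −(3/4) ln(1 − 4p/3) = −0.75 ln(1 − 0.45614) = −0.75 ln(0.54386)
  = −0.75 × (-0.609063) = 0.456797 substitutions/site.
Under a molecular clock d = 2μt, so t = d/(2μ) = 0.456797 / (2 × 6.8 × 10^-8) = 3.36 million years.

3.36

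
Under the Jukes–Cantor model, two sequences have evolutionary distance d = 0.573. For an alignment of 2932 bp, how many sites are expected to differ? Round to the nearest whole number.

Invert JC69: p = (3/4)(1 − e^(−4d/3)) = 0.75 × (1 − e^(-0.764)) = 0.75 × (1 − 0.465799) = 0.400651.
Expected differing sites = pL ≈ 0.400651 × 2932 = 1174.708732 ≈ 1175.

1175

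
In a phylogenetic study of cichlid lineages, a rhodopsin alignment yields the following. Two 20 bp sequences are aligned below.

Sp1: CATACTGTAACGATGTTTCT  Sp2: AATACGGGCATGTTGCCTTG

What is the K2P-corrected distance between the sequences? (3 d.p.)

0.831

Of 20 sites, 4 differences are transitions and 6 are transversions, so P = 4/20 = 0.2 and Q = 6/20 = 0.3.
Under the Kimura two-parameter model, d = −½ ln(1 − 2P − Q) − ¼ ln(1 − 2Q).
1 − 2P − Q = 0.3, giving −½ ln(0.3) = 0.601986.
1 − 2Q = 0.4, giving −¼ ln(0.4) = 0.229073.
d = 0.601986 + 0.229073 = 0.831059.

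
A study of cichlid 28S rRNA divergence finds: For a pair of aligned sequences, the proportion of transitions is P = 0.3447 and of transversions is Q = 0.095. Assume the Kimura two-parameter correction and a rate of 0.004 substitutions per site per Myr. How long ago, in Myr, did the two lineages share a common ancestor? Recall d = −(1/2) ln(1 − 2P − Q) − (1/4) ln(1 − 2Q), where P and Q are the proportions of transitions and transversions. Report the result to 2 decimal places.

102.48

Under the Kimura two-parameter model, d = −½ ln(1 − 2P − Q) − ¼ ln(1 − 2Q).
1 − 2P − Q = 0.2156, giving −½ ln(0.2156) = 0.767165.
1 − 2Q = 0.81, giving −¼ ln(0.81) = 0.052680.
d = 0.767165 + 0.052680 = 0.819845.
Under a molecular clock d = 2μt, so t = d/(2μ) = 0.819845 / (2 × 0.004) = 102.48 Myr.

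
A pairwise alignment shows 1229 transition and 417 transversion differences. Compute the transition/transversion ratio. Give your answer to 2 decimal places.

2.95

R = 1229/417 = 2.947242… ≈ 2.95 (to 2 d.p.).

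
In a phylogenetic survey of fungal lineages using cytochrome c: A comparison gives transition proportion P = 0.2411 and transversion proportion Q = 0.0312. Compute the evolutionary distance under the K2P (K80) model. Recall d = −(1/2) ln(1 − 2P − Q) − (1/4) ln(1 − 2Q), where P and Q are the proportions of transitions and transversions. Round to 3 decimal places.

Under the Kimura two-parameter model, d = −½ ln(1 − 2P − Q) − ¼ ln(1 − 2Q).
1 − 2P − Q = 0.4866, giving −½ ln(0.4866) = 0.360156.
1 − 2Q = 0.9376, giving −¼ ln(0.9376) = 0.016108.
d = 0.360156 + 0.016108 = 0.376264.

0.376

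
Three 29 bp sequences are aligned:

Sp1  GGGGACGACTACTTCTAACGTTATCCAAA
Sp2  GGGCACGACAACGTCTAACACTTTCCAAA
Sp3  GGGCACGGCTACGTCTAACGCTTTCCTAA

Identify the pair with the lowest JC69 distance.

Sp2 and Sp3

Sp1–Sp2: 6/29 differ, p = 0.207, d = 0.242.
Sp1–Sp3: 6/29 differ, p = 0.207, d = 0.242.
Sp2–Sp3: 4/29 differ, p = 0.138, d = 0.152.
The smallest distance is between Sp2 and Sp3.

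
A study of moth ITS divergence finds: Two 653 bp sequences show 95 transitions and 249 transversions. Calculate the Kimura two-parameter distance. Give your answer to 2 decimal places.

P = 95/653 ≈ 0.145482 and Q = 249/653 ≈ 0.381317.
Under the Kimura two-parameter model, d = −½ ln(1 − 2P − Q) − ¼ ln(1 − 2Q).
1 − 2P − Q = 0.327719, giving −½ ln(0.327719) = 0.557799.
1 − 2Q = 0.237366, giving −¼ ln(0.237366) = 0.359538.
d = 0.557799 + 0.359538 = 0.917337.

0.92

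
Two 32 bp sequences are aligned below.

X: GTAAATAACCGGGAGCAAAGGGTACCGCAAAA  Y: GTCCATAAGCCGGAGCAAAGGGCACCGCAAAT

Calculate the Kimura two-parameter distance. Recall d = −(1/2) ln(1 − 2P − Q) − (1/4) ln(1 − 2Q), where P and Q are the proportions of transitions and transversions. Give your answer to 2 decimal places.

Of 32 sites, 1 differences are transitions and 5 are transversions, so P = 1/32 = 0.03125 and Q = 5/32 = 0.15625.
Under the Kimura two-parameter model, d = −½ ln(1 − 2P − Q) − ¼ ln(1 − 2Q).
1 − 2P − Q = 0.78125, giving −½ ln(0.78125) = 0.123430.
1 − 2Q = 0.6875, giving −¼ ln(0.6875) = 0.093673.
d = 0.123430 + 0.093673 = 0.217103.

0.22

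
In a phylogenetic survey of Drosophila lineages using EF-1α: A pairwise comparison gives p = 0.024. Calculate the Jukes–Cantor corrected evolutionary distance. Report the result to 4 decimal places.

0.0244

d = −(3/4) ln(1 − 4p/3) = −0.75 ln(1 − 0.032) = −0.75 ln(0.968)
  = −0.75 × (-0.032523) = 0.024392 substitutions/site.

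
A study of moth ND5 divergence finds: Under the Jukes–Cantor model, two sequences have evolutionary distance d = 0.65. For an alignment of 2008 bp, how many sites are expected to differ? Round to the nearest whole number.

Invert JC69: p = (3/4)(1 − e^(−4d/3)) = 0.75 × (1 − e^(-0.866667)) = 0.75 × (1 − 0.420350) = 0.434738.
Expected differing sites = pL ≈ 0.434738 × 2008 = 872.953904 ≈ 873.

873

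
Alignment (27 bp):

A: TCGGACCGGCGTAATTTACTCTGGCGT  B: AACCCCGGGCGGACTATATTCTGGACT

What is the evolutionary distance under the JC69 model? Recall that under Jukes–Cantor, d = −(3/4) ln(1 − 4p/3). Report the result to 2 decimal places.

0.67

The sequences differ at 12 of 27 sites, so p = 12/27 ≈ 0.444444.
d = −(3/4) ln(1 − 4p/3) = −0.75 ln(1 − 0.592592) = −0.75 ln(0.407408)
  = −0.75 × (-0.897940) = 0.673455 substitutions/site.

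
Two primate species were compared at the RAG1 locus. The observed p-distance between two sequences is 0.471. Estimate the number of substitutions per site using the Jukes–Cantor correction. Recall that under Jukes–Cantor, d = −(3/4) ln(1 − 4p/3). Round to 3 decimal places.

d = −(3/4) ln(1 − 4p/3) = −0.75 ln(1 − 0.628) = −0.75 ln(0.372)
  = −0.75 × (-0.988861) = 0.741646 substitutions/site.

0.742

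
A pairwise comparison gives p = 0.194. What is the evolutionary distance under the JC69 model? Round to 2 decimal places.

d = −(3/4) ln(1 − 4p/3) = −0.75 ln(1 − 0.258667) = −0.75 ln(0.741333)
  = −0.75 × (-0.299305) = 0.224479 substitutions/site.

0.22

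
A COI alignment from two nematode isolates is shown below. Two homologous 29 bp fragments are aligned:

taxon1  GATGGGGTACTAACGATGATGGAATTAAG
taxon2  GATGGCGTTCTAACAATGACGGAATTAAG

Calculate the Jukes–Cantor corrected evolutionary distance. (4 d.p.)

0.1524

The sequences differ at 4 of 29 sites (6, 9, 15, 20), so p = 4/29 ≈ 0.137931.
d = −(3/4) ln(1 − 4p/3) = −0.75 ln(1 − 0.183908) = −0.75 ln(0.816092)
  = −0.75 × (-0.203228) = 0.152421 substitutions/site.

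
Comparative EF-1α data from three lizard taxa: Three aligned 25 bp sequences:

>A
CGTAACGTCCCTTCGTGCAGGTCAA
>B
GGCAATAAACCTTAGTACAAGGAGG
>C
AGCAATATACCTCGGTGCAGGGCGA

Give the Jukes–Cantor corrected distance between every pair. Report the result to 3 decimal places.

A–B: 13/25 sites differ → p = 0.52, d = −0.75 ln(1 − 0.693333) = 0.886495 ≈ 0.886.
A–C: 9/25 sites differ → p = 0.36, d = −0.75 ln(1 − 0.48) = 0.490445 ≈ 0.490.
B–C: 8/25 sites differ → p = 0.32, d = −0.75 ln(1 − 0.426667) = 0.417216 ≈ 0.417.

d(A,B) = 0.886, d(A,C) = 0.490, d(B,C) = 0.417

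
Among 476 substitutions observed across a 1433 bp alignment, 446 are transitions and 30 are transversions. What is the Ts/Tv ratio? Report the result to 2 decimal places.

R = 446/30 = 14.866666… ≈ 14.87 (to 2 d.p.).

14.87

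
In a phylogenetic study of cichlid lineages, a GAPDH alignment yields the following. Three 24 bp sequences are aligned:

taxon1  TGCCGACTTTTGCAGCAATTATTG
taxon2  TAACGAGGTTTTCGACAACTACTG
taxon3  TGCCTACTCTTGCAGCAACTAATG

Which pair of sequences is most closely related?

taxon1 and taxon3

taxon1–taxon2: 9/24 differ, p = 0.375, d = 0.520.
taxon1–taxon3: 4/24 differ, p = 0.167, d = 0.188.
taxon2–taxon3: 10/24 differ, p = 0.417, d = 0.608.
The smallest distance is between taxon1 and taxon3.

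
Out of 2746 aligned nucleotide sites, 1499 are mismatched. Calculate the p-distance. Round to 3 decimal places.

0.546

p = 1499/2746 = 0.545884… ≈ 0.546 (to 3 d.p.).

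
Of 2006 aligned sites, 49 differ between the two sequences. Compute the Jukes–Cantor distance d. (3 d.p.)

p = 49/2006 ≈ 0.024427.
d = −(3/4) ln(1 − 4p/3) = −0.75 ln(1 − 0.032569) = −0.75 ln(0.967431)
  = −0.75 × (-0.033111) = 0.024833 substitutions/site.

0.025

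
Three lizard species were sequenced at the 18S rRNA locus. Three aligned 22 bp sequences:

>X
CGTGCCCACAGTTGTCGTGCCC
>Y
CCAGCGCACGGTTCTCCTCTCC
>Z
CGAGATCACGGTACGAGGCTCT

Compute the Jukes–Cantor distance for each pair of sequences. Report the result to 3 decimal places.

d(X,Y) = 0.497, d(X,Z) = 0.974, d(Y,Z) = 0.591

X–Y: 8/22 sites differ → p ≈ 0.363636, d = −0.75 ln(1 − 0.484848) = 0.497470 ≈ 0.497.
X–Z: 12/22 sites differ → p ≈ 0.545455, d = −0.75 ln(1 − 0.727273) = 0.974463 ≈ 0.974.
Y–Z: 9/22 sites differ → p ≈ 0.409091, d = −0.75 ln(1 − 0.545455) = 0.591344 ≈ 0.591.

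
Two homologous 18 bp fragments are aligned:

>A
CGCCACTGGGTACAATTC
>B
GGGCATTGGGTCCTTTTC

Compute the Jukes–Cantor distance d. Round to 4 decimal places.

The sequences differ at 6 of 18 sites (1, 3, 6, 12, 14, 15), so p = 6/18 ≈ 0.333333.
d = −(3/4) ln(1 − 4p/3) = −0.75 ln(1 − 0.444444) = −0.75 ln(0.555556)
  = −0.75 × (-0.587786) = 0.440840 substitutions/site.

0.4408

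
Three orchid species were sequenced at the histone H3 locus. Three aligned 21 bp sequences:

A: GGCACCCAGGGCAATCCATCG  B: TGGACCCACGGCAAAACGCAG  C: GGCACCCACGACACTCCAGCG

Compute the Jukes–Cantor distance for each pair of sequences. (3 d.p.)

A–B: 8/21 sites differ → p ≈ 0.380952, d = −0.75 ln(1 − 0.507936) = 0.531860 ≈ 0.532.
A–C: 4/21 sites differ → p ≈ 0.190476, d = −0.75 ln(1 − 0.253968) = 0.219740 ≈ 0.220.
B–C: 9/21 sites differ → p ≈ 0.428571, d = −0.75 ln(1 − 0.571428) = 0.635472 ≈ 0.635.

d(A,B) = 0.532, d(A,C) = 0.220, d(B,C) = 0.635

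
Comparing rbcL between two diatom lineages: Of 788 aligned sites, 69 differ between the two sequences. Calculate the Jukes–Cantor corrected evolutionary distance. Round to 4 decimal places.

p = 69/788 ≈ 0.087563.
d = −(3/4) ln(1 − 4p/3) = −0.75 ln(1 − 0.116751) = −0.75 ln(0.883249)
  = −0.75 × (-0.124148) = 0.093111 substitutions/site.

0.0931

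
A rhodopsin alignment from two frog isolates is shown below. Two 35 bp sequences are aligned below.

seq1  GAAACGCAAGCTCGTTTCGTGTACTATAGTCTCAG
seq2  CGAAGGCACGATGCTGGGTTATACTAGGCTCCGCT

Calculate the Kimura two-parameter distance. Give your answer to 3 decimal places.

1.022

Of 35 sites, 4 differences are transitions and 15 are transversions, so P = 4/35 ≈ 0.114286 and Q = 15/35 ≈ 0.428571.
Under the Kimura two-parameter model, d = −½ ln(1 − 2P − Q) − ¼ ln(1 − 2Q).
1 − 2P − Q = 0.342857, giving −½ ln(0.342857) = 0.535221.
1 − 2Q = 0.142858, giving −¼ ln(0.142858) = 0.486476.
d = 0.535221 + 0.486476 = 1.021697.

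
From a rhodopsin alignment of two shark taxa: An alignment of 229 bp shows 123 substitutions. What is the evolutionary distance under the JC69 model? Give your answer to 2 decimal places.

p = 123/229 ≈ 0.537118.
d = −(3/4) ln(1 − 4p/3) = −0.75 ln(1 − 0.716157) = −0.75 ln(0.283843)
  = −0.75 × (-1.259334) = 0.944501 substitutions/site.

0.94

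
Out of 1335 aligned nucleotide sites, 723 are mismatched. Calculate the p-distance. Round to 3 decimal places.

p = 723/1335 = 0.541573… ≈ 0.542 (to 3 d.p.).

0.542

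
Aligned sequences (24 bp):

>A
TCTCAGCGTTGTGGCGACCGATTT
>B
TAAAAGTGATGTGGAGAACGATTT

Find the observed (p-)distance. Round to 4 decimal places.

0.2917

The sequences differ at 7 of 24 positions (sites 2, 3, 4, 7, 9, 15, 18).
p = 7/24 = 0.291666… ≈ 0.2917 (to 4 d.p.).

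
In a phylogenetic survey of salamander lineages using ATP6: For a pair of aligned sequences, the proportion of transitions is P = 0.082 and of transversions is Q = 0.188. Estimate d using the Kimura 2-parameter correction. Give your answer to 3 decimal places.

Under the Kimura two-parameter model, d = −½ ln(1 − 2P − Q) − ¼ ln(1 − 2Q).
1 − 2P − Q = 0.648, giving −½ ln(0.648) = 0.216932.
1 − 2Q = 0.624, giving −¼ ln(0.624) = 0.117901.
d = 0.216932 + 0.117901 = 0.334833.

0.335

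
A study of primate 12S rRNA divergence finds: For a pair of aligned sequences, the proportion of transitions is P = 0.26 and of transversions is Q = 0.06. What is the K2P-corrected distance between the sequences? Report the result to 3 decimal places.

0.466

Under the Kimura two-parameter model, d = −½ ln(1 − 2P − Q) − ¼ ln(1 − 2Q).
1 − 2P − Q = 0.42, giving −½ ln(0.42) = 0.433750.
1 − 2Q = 0.88, giving −¼ ln(0.88) = 0.031958.
d = 0.433750 + 0.031958 = 0.465708.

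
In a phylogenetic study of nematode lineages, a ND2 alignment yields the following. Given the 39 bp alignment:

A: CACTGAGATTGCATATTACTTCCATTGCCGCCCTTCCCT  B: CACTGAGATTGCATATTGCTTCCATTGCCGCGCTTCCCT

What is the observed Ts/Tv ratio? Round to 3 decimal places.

1.000

Transitions are A↔G and C↔T; transversions are all other mismatches.
Transitions: 1. Transversions: 1.
R = 1/1 = 1.000.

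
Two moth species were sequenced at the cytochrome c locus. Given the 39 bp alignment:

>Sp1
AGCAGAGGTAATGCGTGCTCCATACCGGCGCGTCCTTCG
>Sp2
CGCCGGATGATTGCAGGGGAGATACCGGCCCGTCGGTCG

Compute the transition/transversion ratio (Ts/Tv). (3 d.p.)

0.231

Transitions are A↔G and C↔T; transversions are all other mismatches.
Transitions: 3. Transversions: 13.
R = 3/13 = 0.230769… ≈ 0.231 (to 3 d.p.).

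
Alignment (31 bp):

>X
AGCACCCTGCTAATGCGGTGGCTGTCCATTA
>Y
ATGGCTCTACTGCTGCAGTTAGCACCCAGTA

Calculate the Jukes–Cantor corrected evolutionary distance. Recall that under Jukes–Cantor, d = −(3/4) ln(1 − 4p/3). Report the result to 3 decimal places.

0.777

The sequences differ at 15 of 31 sites, so p = 15/31 ≈ 0.483871.
d = −(3/4) ln(1 − 4p/3) = −0.75 ln(1 − 0.645161) = −0.75 ln(0.354839)
  = −0.75 × (-1.036091) = 0.777068 substitutions/site.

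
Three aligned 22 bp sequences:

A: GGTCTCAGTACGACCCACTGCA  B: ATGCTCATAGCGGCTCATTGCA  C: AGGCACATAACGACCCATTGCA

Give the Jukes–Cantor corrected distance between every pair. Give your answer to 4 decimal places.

d(A,B) = 0.5913, d(A,C) = 0.3390, d(B,C) = 0.2708

A–B: 9/22 sites differ → p ≈ 0.409091, d = −0.75 ln(1 − 0.545455) = 0.591344 ≈ 0.5913.
A–C: 6/22 sites differ → p ≈ 0.272727, d = −0.75 ln(1 − 0.363636) = 0.338988 ≈ 0.3390.
B–C: 5/22 sites differ → p ≈ 0.227273, d = −0.75 ln(1 − 0.303031) = 0.270761 ≈ 0.2708.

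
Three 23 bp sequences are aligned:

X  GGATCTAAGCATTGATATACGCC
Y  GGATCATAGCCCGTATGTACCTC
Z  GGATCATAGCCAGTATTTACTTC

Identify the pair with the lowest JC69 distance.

X–Y: 9/23 differ, p = 0.391, d = 0.553.
X–Z: 9/23 differ, p = 0.391, d = 0.553.
Y–Z: 3/23 differ, p = 0.130, d = 0.143.
The smallest distance is between Y and Z.

Y and Z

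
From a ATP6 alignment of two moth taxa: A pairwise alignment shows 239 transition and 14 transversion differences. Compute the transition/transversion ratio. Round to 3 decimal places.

R = 239/14 = 17.071428… ≈ 17.071 (to 3 d.p.).

17.071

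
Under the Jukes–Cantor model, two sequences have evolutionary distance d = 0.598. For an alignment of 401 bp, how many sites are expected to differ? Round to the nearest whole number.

165

Invert JC69: p = (3/4)(1 − e^(−4d/3)) = 0.75 × (1 − e^(-0.797333)) = 0.75 × (1 − 0.450529) = 0.412103.
Expected differing sites = pL ≈ 0.412103 × 401 = 165.253303 ≈ 165.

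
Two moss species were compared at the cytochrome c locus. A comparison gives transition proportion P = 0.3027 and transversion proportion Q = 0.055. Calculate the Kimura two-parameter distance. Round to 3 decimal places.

Under the Kimura two-parameter model, d = −½ ln(1 − 2P − Q) − ¼ ln(1 − 2Q).
1 − 2P − Q = 0.3396, giving −½ ln(0.3396) = 0.539993.
1 − 2Q = 0.89, giving −¼ ln(0.89) = 0.029133.
d = 0.539993 + 0.029133 = 0.569126.

0.569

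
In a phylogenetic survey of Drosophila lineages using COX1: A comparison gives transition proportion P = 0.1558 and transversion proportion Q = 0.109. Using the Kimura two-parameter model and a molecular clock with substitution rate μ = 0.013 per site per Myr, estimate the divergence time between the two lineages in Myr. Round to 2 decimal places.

12.86

Under the Kimura two-parameter model, d = −½ ln(1 − 2P − Q) − ¼ ln(1 − 2Q).
1 − 2P − Q = 0.5794, giving −½ ln(0.5794) = 0.272881.
1 − 2Q = 0.782, giving −¼ ln(0.782) = 0.061475.
d = 0.272881 + 0.061475 = 0.334356.
Under a molecular clock d = 2μt, so t = d/(2μ) = 0.334356 / (2 × 0.013) = 12.86 Myr.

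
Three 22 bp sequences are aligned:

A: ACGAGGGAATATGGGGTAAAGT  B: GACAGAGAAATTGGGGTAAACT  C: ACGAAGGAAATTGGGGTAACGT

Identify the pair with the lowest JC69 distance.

A–B: 7/22 differ, p = 0.318, d = 0.414.
A–C: 4/22 differ, p = 0.182, d = 0.208.
B–C: 7/22 differ, p = 0.318, d = 0.414.
The smallest distance is between A and C.

A and C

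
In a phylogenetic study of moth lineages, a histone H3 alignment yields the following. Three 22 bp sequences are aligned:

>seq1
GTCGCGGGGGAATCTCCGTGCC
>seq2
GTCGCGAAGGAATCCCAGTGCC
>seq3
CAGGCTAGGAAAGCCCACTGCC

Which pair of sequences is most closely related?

seq1 and seq2

seq1–seq2: 4/22 differ, p = 0.182, d = 0.208.
seq1–seq3: 10/22 differ, p = 0.455, d = 0.699.
seq2–seq3: 8/22 differ, p = 0.364, d = 0.497.
The smallest distance is between seq1 and seq2.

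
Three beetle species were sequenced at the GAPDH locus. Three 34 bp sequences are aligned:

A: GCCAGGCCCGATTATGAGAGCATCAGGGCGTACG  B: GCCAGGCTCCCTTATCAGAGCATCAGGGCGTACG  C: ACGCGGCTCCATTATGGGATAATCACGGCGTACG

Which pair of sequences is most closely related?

A and B

A–B: 4/34 differ, p = 0.118, d = 0.128.
A–C: 9/34 differ, p = 0.265, d = 0.326.
B–C: 9/34 differ, p = 0.265, d = 0.326.
The smallest distance is between A and B.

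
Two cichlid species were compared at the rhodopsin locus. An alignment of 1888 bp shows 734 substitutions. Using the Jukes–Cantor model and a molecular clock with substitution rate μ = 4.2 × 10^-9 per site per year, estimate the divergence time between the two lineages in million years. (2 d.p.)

65.23

p = 734/1888 ≈ 0.388771.
d = −(3/4) ln(1 − 4p/3) = −0.75 ln(1 − 0.518361) = −0.75 ln(0.481639)
  = −0.75 × (-0.730560) = 0.547920 substitutions/site.
Under a molecular clock d = 2μt, so t = d/(2μ) = 0.547920 / (2 × 4.2 × 10^-9) = 65.23 million years.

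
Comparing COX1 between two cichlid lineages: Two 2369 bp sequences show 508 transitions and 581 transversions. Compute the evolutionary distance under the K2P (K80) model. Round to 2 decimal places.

P = 508/2369 ≈ 0.214436 and Q = 581/2369 ≈ 0.245251.
Under the Kimura two-parameter model, d = −½ ln(1 − 2P − Q) − ¼ ln(1 − 2Q).
1 − 2P − Q = 0.325877, giving −½ ln(0.325877) = 0.560618.
1 − 2Q = 0.509498, giving −¼ ln(0.509498) = 0.168582.
d = 0.560618 + 0.168582 = 0.729200.

0.73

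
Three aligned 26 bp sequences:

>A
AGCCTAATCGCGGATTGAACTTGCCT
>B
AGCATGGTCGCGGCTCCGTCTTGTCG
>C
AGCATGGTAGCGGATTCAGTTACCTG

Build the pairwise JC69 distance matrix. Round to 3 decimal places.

A–B: 10/26 sites differ → p ≈ 0.384615, d = −0.75 ln(1 − 0.51282) = 0.539341 ≈ 0.539.
A–C: 11/26 sites differ → p ≈ 0.423077, d = −0.75 ln(1 − 0.564103) = 0.622762 ≈ 0.623.
B–C: 10/26 sites differ → p ≈ 0.384615, d = −0.75 ln(1 − 0.51282) = 0.539341 ≈ 0.539.

d(A,B) = 0.539, d(A,C) = 0.623, d(B,C) = 0.539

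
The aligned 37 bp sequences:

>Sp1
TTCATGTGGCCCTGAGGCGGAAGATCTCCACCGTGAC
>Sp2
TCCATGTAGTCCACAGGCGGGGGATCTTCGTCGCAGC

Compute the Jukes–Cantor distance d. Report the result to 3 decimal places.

0.474

The sequences differ at 13 of 37 sites, so p = 13/37 ≈ 0.351351.
d = −(3/4) ln(1 − 4p/3) = −0.75 ln(1 − 0.468468) = −0.75 ln(0.531532)
  = −0.75 × (-0.631992) = 0.473994 substitutions/site.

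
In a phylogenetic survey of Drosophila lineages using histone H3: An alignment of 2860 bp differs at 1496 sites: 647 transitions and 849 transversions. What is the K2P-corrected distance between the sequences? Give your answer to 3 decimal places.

P = 647/2860 ≈ 0.226224 and Q = 849/2860 ≈ 0.296853.
Under the Kimura two-parameter model, d = −½ ln(1 − 2P − Q) − ¼ ln(1 − 2Q).
1 − 2P − Q = 0.250699, giving −½ ln(0.250699) = 0.691751.
1 − 2Q = 0.406294, giving −¼ ln(0.406294) = 0.225170.
d = 0.691751 + 0.225170 = 0.916921.

0.917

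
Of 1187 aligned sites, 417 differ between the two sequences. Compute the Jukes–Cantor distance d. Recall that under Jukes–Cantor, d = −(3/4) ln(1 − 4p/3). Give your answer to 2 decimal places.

0.47

p = 417/1187 ≈ 0.351306.
d = −(3/4) ln(1 − 4p/3) = −0.75 ln(1 − 0.468408) = −0.75 ln(0.531592)
  = −0.75 × (-0.631879) = 0.473909 substitutions/site.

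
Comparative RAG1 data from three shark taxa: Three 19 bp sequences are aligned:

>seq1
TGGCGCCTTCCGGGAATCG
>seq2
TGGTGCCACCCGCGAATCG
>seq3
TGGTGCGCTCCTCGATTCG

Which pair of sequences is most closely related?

seq1–seq2: 4/19 differ, p = 0.211, d = 0.247.
seq1–seq3: 6/19 differ, p = 0.316, d = 0.410.
seq2–seq3: 5/19 differ, p = 0.263, d = 0.324.
The smallest distance is between seq1 and seq2.

seq1 and seq2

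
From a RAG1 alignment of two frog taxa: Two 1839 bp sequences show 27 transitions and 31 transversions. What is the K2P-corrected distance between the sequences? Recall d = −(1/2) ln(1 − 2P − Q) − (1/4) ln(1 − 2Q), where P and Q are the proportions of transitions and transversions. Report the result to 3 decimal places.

0.032

P = 27/1839 ≈ 0.014682 and Q = 31/1839 ≈ 0.016857.
Under the Kimura two-parameter model, d = −½ ln(1 − 2P − Q) − ¼ ln(1 − 2Q).
1 − 2P − Q = 0.953779, giving −½ ln(0.953779) = 0.023662.
1 − 2Q = 0.966286, giving −¼ ln(0.966286) = 0.008574.
d = 0.023662 + 0.008574 = 0.032236.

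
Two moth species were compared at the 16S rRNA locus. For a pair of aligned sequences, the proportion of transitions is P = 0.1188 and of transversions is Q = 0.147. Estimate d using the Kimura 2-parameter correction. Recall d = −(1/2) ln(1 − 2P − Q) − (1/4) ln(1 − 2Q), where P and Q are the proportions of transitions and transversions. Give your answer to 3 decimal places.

0.330

Under the Kimura two-parameter model, d = −½ ln(1 − 2P − Q) − ¼ ln(1 − 2Q).
1 − 2P − Q = 0.6154, giving −½ ln(0.6154) = 0.242741.
1 − 2Q = 0.706, giving −¼ ln(0.706) = 0.087035.
d = 0.242741 + 0.087035 = 0.329776.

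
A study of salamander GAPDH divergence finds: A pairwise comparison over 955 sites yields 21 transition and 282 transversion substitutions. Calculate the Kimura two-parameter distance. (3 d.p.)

0.430

P = 21/955 ≈ 0.02199 and Q = 282/955 ≈ 0.295288.
Under the Kimura two-parameter model, d = −½ ln(1 − 2P − Q) − ¼ ln(1 − 2Q).
1 − 2P − Q = 0.660732, giving −½ ln(0.660732) = 0.207203.
1 − 2Q = 0.409424, giving −¼ ln(0.409424) = 0.223251.
d = 0.207203 + 0.223251 = 0.430454.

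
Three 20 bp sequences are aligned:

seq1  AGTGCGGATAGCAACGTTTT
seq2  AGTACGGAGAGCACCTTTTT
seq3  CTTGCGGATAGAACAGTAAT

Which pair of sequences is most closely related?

seq1–seq2: 4/20 differ, p = 0.200, d = 0.233.
seq1–seq3: 7/20 differ, p = 0.350, d = 0.471.
seq2–seq3: 9/20 differ, p = 0.450, d = 0.687.
The smallest distance is between seq1 and seq2.

seq1 and seq2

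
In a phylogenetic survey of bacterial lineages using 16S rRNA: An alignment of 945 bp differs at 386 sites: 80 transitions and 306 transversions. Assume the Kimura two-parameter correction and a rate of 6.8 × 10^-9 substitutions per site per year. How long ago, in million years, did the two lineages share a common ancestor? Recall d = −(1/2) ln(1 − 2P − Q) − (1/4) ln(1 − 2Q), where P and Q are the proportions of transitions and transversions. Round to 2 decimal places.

P = 80/945 ≈ 0.084656 and Q = 306/945 ≈ 0.32381.
Under the Kimura two-parameter model, d = −½ ln(1 − 2P − Q) − ¼ ln(1 − 2Q).
1 − 2P − Q = 0.506878, giving −½ ln(0.506878) = 0.339742.
1 − 2Q = 0.35238, giving −¼ ln(0.35238) = 0.260761.
d = 0.339742 + 0.260761 = 0.600503.
Under a molecular clock d = 2μt, so t = d/(2μ) = 0.600503 / (2 × 6.8 × 10^-9) = 44.15 million years.

44.15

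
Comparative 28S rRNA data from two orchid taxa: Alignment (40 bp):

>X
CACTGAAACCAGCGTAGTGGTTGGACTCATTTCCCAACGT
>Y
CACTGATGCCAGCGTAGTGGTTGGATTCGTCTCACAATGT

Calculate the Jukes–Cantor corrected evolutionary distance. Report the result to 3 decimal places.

The sequences differ at 7 of 40 sites (7, 8, 26, 29, 31, 34, 38), so p = 7/40 = 0.175.
d = −(3/4) ln(1 − 4p/3) = −0.75 ln(1 − 0.233333) = −0.75 ln(0.766667)
  = −0.75 × (-0.265703) = 0.199277 substitutions/site.

0.199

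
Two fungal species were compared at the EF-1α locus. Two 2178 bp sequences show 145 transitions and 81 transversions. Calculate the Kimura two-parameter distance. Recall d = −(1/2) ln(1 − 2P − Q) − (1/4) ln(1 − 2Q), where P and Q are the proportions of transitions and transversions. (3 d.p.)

0.113

P = 145/2178 ≈ 0.066575 and Q = 81/2178 ≈ 0.03719.
Under the Kimura two-parameter model, d = −½ ln(1 − 2P − Q) − ¼ ln(1 − 2Q).
1 − 2P − Q = 0.82966, giving −½ ln(0.82966) = 0.093370.
1 − 2Q = 0.92562, giving −¼ ln(0.92562) = 0.019323.
d = 0.093370 + 0.019323 = 0.112693.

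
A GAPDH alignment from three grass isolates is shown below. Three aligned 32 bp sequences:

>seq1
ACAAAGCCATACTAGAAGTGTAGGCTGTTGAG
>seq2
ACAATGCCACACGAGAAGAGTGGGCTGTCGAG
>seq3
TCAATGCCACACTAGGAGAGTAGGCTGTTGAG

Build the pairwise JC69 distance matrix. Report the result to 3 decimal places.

d(seq1,seq2) = 0.216, d(seq1,seq3) = 0.175, d(seq2,seq3) = 0.175

seq1–seq2: 6/32 sites differ → p = 0.1875, d = −0.75 ln(1 − 0.25) = 0.215762 ≈ 0.216.
seq1–seq3: 5/32 sites differ → p = 0.15625, d = −0.75 ln(1 − 0.208333) = 0.175211 ≈ 0.175.
seq2–seq3: 5/32 sites differ → p = 0.15625, d = −0.75 ln(1 − 0.208333) = 0.175211 ≈ 0.175.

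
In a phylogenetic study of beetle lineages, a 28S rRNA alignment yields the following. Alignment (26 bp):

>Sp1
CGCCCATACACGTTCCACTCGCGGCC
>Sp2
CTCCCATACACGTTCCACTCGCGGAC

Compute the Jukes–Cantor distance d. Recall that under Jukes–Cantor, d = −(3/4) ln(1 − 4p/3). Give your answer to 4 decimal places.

The sequences differ at 2 of 26 sites (2, 25), so p = 2/26 ≈ 0.076923.
d = −(3/4) ln(1 − 4p/3) = −0.75 ln(1 − 0.102564) = −0.75 ln(0.897436)
  = −0.75 × (-0.108213) = 0.081160 substitutions/site.

0.0812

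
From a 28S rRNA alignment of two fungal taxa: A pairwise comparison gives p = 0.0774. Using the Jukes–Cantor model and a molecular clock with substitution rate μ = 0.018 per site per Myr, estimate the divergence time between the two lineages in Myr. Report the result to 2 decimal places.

d = −(3/4) ln(1 − 4p/3) = −0.75 ln(1 − 0.1032) = −0.75 ln(0.8968)
  = −0.75 × (-0.108922) = 0.081692 substitutions/site.
Under a molecular clock d = 2μt, so t = d/(2μ) = 0.081692 / (2 × 0.018) = 2.27 Myr.

2.27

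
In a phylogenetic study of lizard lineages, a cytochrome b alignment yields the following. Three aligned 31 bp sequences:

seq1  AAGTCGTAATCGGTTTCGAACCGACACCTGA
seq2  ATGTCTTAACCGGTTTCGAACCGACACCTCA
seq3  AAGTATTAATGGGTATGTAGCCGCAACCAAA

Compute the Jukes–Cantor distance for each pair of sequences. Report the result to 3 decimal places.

seq1–seq2: 4/31 sites differ → p ≈ 0.129032, d = −0.75 ln(1 − 0.172043) = 0.141596 ≈ 0.142.
seq1–seq3: 11/31 sites differ → p ≈ 0.354839, d = −0.75 ln(1 − 0.473119) = 0.480585 ≈ 0.481.
seq2–seq3: 12/31 sites differ → p ≈ 0.387097, d = −0.75 ln(1 − 0.516129) = 0.544453 ≈ 0.544.

d(seq1,seq2) = 0.142, d(seq1,seq3) = 0.481, d(seq2,seq3) = 0.544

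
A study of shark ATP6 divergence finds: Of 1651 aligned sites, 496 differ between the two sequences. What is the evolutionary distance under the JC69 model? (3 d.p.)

p = 496/1651 ≈ 0.300424.
d = −(3/4) ln(1 − 4p/3) = −0.75 ln(1 − 0.400565) = −0.75 ln(0.599435)
  = −0.75 × (-0.511768) = 0.383826 substitutions/site.

0.384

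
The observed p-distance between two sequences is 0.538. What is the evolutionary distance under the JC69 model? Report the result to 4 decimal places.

d = −(3/4) ln(1 − 4p/3) = −0.75 ln(1 − 0.717333) = −0.75 ln(0.282667)
  = −0.75 × (-1.263486) = 0.947615 substitutions/site.

0.9476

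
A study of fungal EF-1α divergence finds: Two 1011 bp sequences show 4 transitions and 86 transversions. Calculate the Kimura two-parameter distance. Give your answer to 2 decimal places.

0.10

P = 4/1011 ≈ 0.003956 and Q = 86/1011 ≈ 0.085064.
Under the Kimura two-parameter model, d = −½ ln(1 − 2P − Q) − ¼ ln(1 − 2Q).
1 − 2P − Q = 0.907024, giving −½ ln(0.907024) = 0.048793.
1 − 2Q = 0.829872, giving −¼ ln(0.829872) = 0.046621.
d = 0.048793 + 0.046621 = 0.095414.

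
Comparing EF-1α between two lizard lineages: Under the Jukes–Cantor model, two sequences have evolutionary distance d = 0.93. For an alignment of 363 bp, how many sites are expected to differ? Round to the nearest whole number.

193

Invert JC69: p = (3/4)(1 − e^(−4d/3)) = 0.75 × (1 − e^(-1.24)) = 0.75 × (1 − 0.289384) = 0.532962.
Expected differing sites = pL ≈ 0.532962 × 363 = 193.465206 ≈ 193.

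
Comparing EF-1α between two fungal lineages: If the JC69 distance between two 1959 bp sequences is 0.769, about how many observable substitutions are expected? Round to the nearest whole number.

942

Invert JC69: p = (3/4)(1 − e^(−4d/3)) = 0.75 × (1 − e^(-1.025333)) = 0.75 × (1 − 0.358677) = 0.480992.
Expected differing sites = pL ≈ 0.480992 × 1959 = 942.263328 ≈ 942.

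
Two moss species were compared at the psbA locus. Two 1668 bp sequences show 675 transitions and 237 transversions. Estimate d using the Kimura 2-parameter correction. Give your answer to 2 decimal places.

P = 675/1668 ≈ 0.404676 and Q = 237/1668 ≈ 0.142086.
Under the Kimura two-parameter model, d = −½ ln(1 − 2P − Q) − ¼ ln(1 − 2Q).
1 − 2P − Q = 0.048562, giving −½ ln(0.048562) = 1.512457.
1 − 2Q = 0.715828, giving −¼ ln(0.715828) = 0.083579.
d = 1.512457 + 0.083579 = 1.596036.

1.60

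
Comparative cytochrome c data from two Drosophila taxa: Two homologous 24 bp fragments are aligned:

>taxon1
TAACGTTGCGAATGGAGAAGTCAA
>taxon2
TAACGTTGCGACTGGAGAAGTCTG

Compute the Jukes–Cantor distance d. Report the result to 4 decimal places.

0.1367

The sequences differ at 3 of 24 sites (12, 23, 24), so p = 3/24 = 0.125.
d = −(3/4) ln(1 − 4p/3) = −0.75 ln(1 − 0.166667) = −0.75 ln(0.833333)
  = −0.75 × (-0.182322) = 0.136742 substitutions/site.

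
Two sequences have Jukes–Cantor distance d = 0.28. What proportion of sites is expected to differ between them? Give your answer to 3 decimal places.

0.234

p = (3/4)(1 − e^(−4d/3)) = 0.75 × (1 − e^(-0.373333)) = 0.75 × (1 − 0.688436) = 0.233673.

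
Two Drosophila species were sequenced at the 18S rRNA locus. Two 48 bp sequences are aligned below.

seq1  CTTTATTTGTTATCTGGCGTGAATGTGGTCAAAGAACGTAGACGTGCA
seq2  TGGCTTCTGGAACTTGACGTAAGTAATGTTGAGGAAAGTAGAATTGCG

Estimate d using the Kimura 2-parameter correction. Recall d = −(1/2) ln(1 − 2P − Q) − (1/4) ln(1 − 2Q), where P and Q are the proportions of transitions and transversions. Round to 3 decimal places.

0.828

Of 48 sites, 13 differences are transitions and 10 are transversions, so P = 13/48 ≈ 0.270833 and Q = 10/48 ≈ 0.208333.
Under the Kimura two-parameter model, d = −½ ln(1 − 2P − Q) − ¼ ln(1 − 2Q).
1 − 2P − Q = 0.250001, giving −½ ln(0.250001) = 0.693145.
1 − 2Q = 0.583334, giving −¼ ln(0.583334) = 0.134749.
d = 0.693145 + 0.134749 = 0.827894.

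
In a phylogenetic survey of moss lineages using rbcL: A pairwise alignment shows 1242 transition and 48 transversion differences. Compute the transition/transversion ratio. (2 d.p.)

R = 1242/48 = 25.875 ≈ 25.88 (to 2 d.p.).

25.88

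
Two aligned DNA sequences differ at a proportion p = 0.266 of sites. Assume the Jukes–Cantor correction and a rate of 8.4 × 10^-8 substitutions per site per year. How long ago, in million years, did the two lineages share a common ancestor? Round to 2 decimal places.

d = −(3/4) ln(1 − 4p/3) = −0.75 ln(1 − 0.354667) = −0.75 ln(0.645333)
  = −0.75 × (-0.437989) = 0.328492 substitutions/site.
Under a molecular clock d = 2μt, so t = d/(2μ) = 0.328492 / (2 × 8.4 × 10^-8) = 1.96 million years.

1.96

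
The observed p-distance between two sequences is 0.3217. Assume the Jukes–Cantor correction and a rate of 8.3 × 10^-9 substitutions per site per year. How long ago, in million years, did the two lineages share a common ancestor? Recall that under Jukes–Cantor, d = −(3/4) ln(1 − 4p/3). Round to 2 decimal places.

d = −(3/4) ln(1 − 4p/3) = −0.75 ln(1 − 0.428933) = −0.75 ln(0.571067)
  = −0.75 × (-0.560249) = 0.420187 substitutions/site.
Under a molecular clock d = 2μt, so t = d/(2μ) = 0.420187 / (2 × 8.3 × 10^-9) = 25.31 million years.

25.31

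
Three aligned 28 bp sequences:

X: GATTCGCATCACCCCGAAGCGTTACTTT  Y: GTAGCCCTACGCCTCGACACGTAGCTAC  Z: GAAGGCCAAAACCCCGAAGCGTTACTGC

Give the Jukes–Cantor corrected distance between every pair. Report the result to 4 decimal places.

X–Y: 14/28 sites differ → p = 0.5, d = −0.75 ln(1 − 0.666667) = 0.823960 ≈ 0.8240.
X–Z: 8/28 sites differ → p ≈ 0.285714, d = −0.75 ln(1 − 0.380952) = 0.359679 ≈ 0.3597.
Y–Z: 11/28 sites differ → p ≈ 0.392857, d = −0.75 ln(1 − 0.523809) = 0.556452 ≈ 0.5565.

d(X,Y) = 0.8240, d(X,Z) = 0.3597, d(Y,Z) = 0.5565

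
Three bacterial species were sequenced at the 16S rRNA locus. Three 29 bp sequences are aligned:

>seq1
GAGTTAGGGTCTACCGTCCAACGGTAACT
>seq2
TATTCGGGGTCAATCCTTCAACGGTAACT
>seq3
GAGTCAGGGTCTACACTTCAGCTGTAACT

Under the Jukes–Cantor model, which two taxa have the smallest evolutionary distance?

seq1–seq2: 8/29 differ, p = 0.276, d = 0.344.
seq1–seq3: 6/29 differ, p = 0.207, d = 0.242.
seq2–seq3: 8/29 differ, p = 0.276, d = 0.344.
The smallest distance is between seq1 and seq3.

seq1 and seq3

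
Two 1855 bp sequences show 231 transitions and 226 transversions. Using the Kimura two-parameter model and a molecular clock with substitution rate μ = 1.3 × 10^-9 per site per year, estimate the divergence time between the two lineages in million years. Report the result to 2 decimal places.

115.98

P = 231/1855 ≈ 0.124528 and Q = 226/1855 ≈ 0.121833.
Under the Kimura two-parameter model, d = −½ ln(1 − 2P − Q) − ¼ ln(1 − 2Q).
1 − 2P − Q = 0.629111, giving −½ ln(0.629111) = 0.231724.
1 − 2Q = 0.756334, giving −¼ ln(0.756334) = 0.069818.
d = 0.231724 + 0.069818 = 0.301542.
Under a molecular clock d = 2μt, so t = d/(2μ) = 0.301542 / (2 × 1.3 × 10^-9) = 115.98 million years.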